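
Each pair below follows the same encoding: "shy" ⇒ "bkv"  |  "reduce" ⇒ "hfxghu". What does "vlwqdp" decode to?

The output letters match the input read backwards, each shifted +3: shy reversed is yhs. Two steps: reverse the string, then apply a Caesar shift of +3.
Decoding vlwqdp: shift back: v−3=s, l−3=i, w−3=t, q−3=n, d−3=a, p−3=m → sitnam; then reverse → mantis.

mantis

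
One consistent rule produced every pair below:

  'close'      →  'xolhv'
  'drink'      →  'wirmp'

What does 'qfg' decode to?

Each pair mirrors across the alphabet (c↔x, l↔o, o↔l): positions sum to 25. This is the alphabet-reversal cipher (Atbash): a becomes z, b becomes y, etc.
Reversing it on qfg: q↔j, f↔u, g↔t.

jut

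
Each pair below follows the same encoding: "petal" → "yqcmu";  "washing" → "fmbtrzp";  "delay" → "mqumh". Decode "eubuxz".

vision

Shifts by position in petal: pos 0: p→y (+9), pos 1: e→q (+12), pos 2: t→c (+9), pos 3: a→m (+12) — repeating every 2. A repeating key of period 2 is used — shifts +9, +12 over and over.
Undoing it on eubuxz: e−9=v, u−12=i, b−9=s, u−12=i, x−9=o, z−12=n.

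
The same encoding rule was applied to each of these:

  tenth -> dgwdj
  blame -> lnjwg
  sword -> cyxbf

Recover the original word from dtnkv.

treat

The shifts repeat in a cycle of length 3: positions 0,1,… shift by +10, +2, +9, then the pattern repeats.
Undoing it on dtnkv: d−10=t, t−2=r, n−9=e, k−10=a, v−2=t.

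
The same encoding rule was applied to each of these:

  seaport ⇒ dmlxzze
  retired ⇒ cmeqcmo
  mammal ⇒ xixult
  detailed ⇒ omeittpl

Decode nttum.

Shifts by position in seaport: pos 0: s→d (+11), pos 1: e→m (+8), pos 2: a→l (+11), pos 3: p→x (+8) — repeating every 2. It's a Vigenère-style cipher with numeric key [11,8]: position i shifts by key[i mod 2].
Decoding nttum: n−11=c, t−8=l, t−11=i, u−8=m, m−11=b.

climb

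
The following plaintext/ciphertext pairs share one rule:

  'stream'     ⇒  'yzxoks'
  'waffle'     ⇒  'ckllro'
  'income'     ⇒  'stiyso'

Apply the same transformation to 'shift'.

ynslz

The shift depends on letter class: consonant s→y is +6, but vowel e→o is +10. Two shifts are in play — +10 for a/e/i/o/u, +6 for every other letter.
Applying it to shift: s(cons)+6=y, h(cons)+6=n, i(vowel)+10=s, f(cons)+6=l, t(cons)+6=z.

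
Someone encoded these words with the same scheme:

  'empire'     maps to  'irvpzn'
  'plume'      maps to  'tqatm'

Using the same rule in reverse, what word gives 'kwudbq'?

growth

In empire: e→i is +4, m→r is +5, p→v is +6, i→p is +7 — the shift increases by 1 each position. The shift increases by 1 at each position, starting from +4: 4, 5, 6, ….
Decoding kwudbq: k−4=g, w−5=r, u−6=o, d−7=w, b−8=t, q−9=h.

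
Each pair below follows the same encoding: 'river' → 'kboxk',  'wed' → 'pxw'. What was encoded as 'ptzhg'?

It's a constant shift of +19 (ROT19).
Decoding ptzhg: p−19=w, t−19=a, z−19=g, h−19=o, g−19=n.

wagon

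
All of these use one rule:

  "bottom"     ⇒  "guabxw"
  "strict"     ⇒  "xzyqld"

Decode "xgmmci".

In bottom: b→g is +5, o→u is +6, t→a is +7, t→b is +8 — the shift increases by 1 each position. The shift increases by 1 at each position, starting from +5: 5, 6, 7, ….
Reversing it on xgmmci: x−5=s, g−6=a, m−7=f, m−8=e, c−9=t, i−10=y.

safety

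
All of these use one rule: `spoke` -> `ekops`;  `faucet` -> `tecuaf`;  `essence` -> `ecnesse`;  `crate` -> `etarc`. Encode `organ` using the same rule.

The output letters match the input read backwards: spoke reversed is ekops. The word is simply reversed.
On organ: reverse → nagro.

nagro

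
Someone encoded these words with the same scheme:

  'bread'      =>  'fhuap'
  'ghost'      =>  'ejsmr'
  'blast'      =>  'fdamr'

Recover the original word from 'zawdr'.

b(1)→f(5) and r(17)→h(7) fit y≡5x+0 (mod 26); the inverse of 5 mod 26 is 21. This is an affine cipher: with a=0,…,z=25, each position x becomes (5x+0) mod 26.
Undoing it on zawdr: z(25)→21·(25−0)≡5=f; a(0)→21·(0−0)≡0=a; w(22)→21·(22−0)≡20=u; d(3)→21·(3−0)≡11=l; r(17)→21·(17−0)≡19=t (all mod 26).

fault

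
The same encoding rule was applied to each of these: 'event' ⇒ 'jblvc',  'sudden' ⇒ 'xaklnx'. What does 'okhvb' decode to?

In event: e→j is +5, v→b is +6, e→l is +7, n→v is +8 — the shift increases by 1 each position. Letter i (0-indexed) is shifted by i+5, so successive shifts are 5, 6, 7, ….
Undoing it on okhvb: o−5=j, k−6=e, h−7=a, v−8=n, b−9=s.

jeans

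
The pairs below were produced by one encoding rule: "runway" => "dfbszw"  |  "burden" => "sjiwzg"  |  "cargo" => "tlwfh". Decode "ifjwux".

The output letters match the input read backwards, each shifted +5: runway reversed is yawnur. The word is reversed, then every letter is shifted forward by 5.
Undoing it on ifjwux: shift back: i−5=d, f−5=a, j−5=e, w−5=r, u−5=p, x−5=s → daerps; then reverse → spread.

spread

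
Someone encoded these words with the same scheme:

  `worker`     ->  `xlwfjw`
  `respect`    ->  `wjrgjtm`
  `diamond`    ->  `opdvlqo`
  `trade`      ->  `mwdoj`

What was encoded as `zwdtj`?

grace

w(22)→x(23) and o(14)→l(11) fit y≡21x+3 (mod 26); the inverse of 21 mod 26 is 5. Each letter's alphabet position (a=0..z=25) is mapped through 21·x+3 mod 26 — an affine cipher.
Reversing it on zwdtj: z(25)→5·(25−3)≡6=g; w(22)→5·(22−3)≡17=r; d(3)→5·(3−3)≡0=a; t(19)→5·(19−3)≡2=c; j(9)→5·(9−3)≡4=e (all mod 26).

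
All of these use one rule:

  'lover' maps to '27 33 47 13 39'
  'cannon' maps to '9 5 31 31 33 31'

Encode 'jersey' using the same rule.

23 13 39 41 13 53

l(#12)→27 and o(#15)→33: differences scale by 2, so n = 2·pos + 3. The formula is n = 2×(alphabet index, a=1) + 3.
For jersey: j=10→23, e=5→13, r=18→39, s=19→41, e=5→13, y=25→53.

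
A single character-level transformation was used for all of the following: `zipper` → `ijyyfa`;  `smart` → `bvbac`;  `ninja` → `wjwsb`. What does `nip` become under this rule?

wjy

The shift depends on letter class: consonant z→i is +9, but vowel i→j is +1. Vowels shift forward by 1 and consonants shift forward by 9.
For nip: n(cons)+9=w, i(vowel)+1=j, p(cons)+9=y.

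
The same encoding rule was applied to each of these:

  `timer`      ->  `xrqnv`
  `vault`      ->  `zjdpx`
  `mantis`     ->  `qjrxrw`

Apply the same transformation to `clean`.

The rule splits by letter class: vowels +9, consonants +4.
For clean: c(cons)+4=g, l(cons)+4=p, e(vowel)+9=n, a(vowel)+9=j, n(cons)+4=r.

gpnjr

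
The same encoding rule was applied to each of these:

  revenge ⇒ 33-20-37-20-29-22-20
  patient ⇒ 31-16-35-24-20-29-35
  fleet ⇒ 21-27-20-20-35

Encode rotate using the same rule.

33-30-35-16-35-20

Each letter is replaced by its alphabet position (a=1..z=26) + 15.
Applying it to rotate: r=18→33, o=15→30, t=20→35, a=1→16, t=20→35, e=5→20.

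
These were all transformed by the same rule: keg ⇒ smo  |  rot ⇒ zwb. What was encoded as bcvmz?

tuner

Each letter is shifted forward by 8 in the alphabet (a Caesar shift of +8).
Undoing it on bcvmz: b−8=t, c−8=u, v−8=n, m−8=e, z−8=r.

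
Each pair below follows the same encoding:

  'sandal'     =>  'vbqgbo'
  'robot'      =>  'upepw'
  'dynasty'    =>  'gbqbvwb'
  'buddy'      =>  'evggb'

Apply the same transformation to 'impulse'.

jpsvovf

Vowels shift forward by 1 and consonants shift forward by 3.
Applying it to impulse: i(vowel)+1=j, m(cons)+3=p, p(cons)+3=s, u(vowel)+1=v, l(cons)+3=o, s(cons)+3=v, e(vowel)+1=f.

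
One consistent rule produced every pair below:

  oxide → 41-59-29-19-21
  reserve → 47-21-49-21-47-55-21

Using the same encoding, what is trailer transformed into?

Each letter becomes 2×(its alphabet position, a=1..z=26) + 11.
Applying it to trailer: t=20→51, r=18→47, a=1→13, i=9→29, l=12→35, e=5→21, r=18→47.

51-47-13-29-35-21-47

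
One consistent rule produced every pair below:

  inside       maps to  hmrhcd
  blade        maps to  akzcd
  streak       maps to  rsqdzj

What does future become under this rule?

Compare letters: i→h is +25, n→m is +25, s→r is +25 — a constant shift. It's a constant shift of +25 (ROT25).
Applying it to future: f+25=e, u+25=t, t+25=s, u+25=t, r+25=q, e+25=d.

etstqd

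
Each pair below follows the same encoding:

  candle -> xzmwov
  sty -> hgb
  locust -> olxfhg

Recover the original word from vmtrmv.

engine

Letters are reflected about the middle of the alphabet (position → 25−position): Atbash.
Undoing it on vmtrmv: v↔e, m↔n, t↔g, r↔i, m↔n, v↔e.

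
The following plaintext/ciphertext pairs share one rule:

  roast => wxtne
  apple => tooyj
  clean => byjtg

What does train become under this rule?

ewtzg

r(17)→w(22) and o(14)→x(23) fit y≡17x+19 (mod 26); the inverse of 17 mod 26 is 23. Treating letters as 0–25, the rule is x ↦ 17x + 19 (mod 26).
On train: t(19)→17·19+19≡4=e; r(17)→17·17+19≡22=w; a(0)→17·0+19≡19=t; i(8)→17·8+19≡25=z; n(13)→17·13+19≡6=g (all mod 26).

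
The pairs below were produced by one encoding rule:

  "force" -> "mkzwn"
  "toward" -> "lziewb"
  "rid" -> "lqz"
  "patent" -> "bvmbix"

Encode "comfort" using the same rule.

bzwnuwk

The output letters match the input read backwards, each shifted +8: force reversed is ecrof. Two steps: reverse the string, then apply a Caesar shift of +8.
Applying it to comfort: reverse → trofmoc; then shift: t+8=b, r+8=z, o+8=w, f+8=n, m+8=u, o+8=w, c+8=k.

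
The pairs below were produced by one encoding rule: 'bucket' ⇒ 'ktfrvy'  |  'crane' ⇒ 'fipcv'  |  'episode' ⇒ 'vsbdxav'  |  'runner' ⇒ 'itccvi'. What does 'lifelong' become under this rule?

b(1)→k(10) and u(20)→t(19) fit y≡21x+15 (mod 26); the inverse of 21 mod 26 is 5. This is an affine cipher: with a=0,…,z=25, each position x becomes (21x+15) mod 26.
Applying it to lifelong: l(11)→21·11+15≡12=m; i(8)→21·8+15≡1=b; f(5)→21·5+15≡16=q; e(4)→21·4+15≡21=v; l(11)→21·11+15≡12=m; o(14)→21·14+15≡23=x; n(13)→21·13+15≡2=c; g(6)→21·6+15≡11=l (all mod 26).

mbqvmxcl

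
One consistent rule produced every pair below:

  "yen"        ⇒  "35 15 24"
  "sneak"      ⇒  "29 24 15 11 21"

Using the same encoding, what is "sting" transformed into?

Letters become their 1-based position plus 10 (so a→11, b→12, …).
On sting: s=19→29, t=20→30, i=9→19, n=14→24, g=7→17.

29 30 19 24 17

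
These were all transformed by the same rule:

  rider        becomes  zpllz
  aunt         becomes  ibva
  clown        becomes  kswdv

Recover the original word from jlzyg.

Shifts by position in rider: pos 0: r→z (+8), pos 1: i→p (+7), pos 2: d→l (+8), pos 3: e→l (+7) — repeating every 2. The shifts repeat in a cycle of length 2: positions 0,1,… shift by +8, +7, then the pattern repeats.
Reversing it on jlzyg: j−8=b, l−7=e, z−8=r, y−7=r, g−8=y.

berry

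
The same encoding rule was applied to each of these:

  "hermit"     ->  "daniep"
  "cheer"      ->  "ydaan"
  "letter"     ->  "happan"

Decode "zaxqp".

debut

Compare letters: h→d is +22, e→a is +22, r→n is +22 — a constant shift. Each letter is shifted forward by 22 in the alphabet (a Caesar shift of +22).
Undoing it on zaxqp: z−22=d, a−22=e, x−22=b, q−22=u, p−22=t.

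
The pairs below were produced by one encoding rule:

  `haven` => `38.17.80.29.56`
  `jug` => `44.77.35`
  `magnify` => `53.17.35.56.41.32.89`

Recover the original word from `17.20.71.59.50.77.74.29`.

Each letter becomes 3×(its alphabet position, a=1..z=26) + 14.
Decoding 17.20.71.59.50.77.74.29: 17→(17−14)÷3=1=a, 20→(20−14)÷3=2=b, 71→(71−14)÷3=19=s, 59→(59−14)÷3=15=o, 50→(50−14)÷3=12=l, 77→(77−14)÷3=21=u, 74→(74−14)÷3=20=t, 29→(29−14)÷3=5=e.

absolute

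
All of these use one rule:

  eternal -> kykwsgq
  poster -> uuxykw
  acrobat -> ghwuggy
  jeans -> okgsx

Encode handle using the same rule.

Vowels shift forward by 6 and consonants shift forward by 5.
For handle: h(cons)+5=m, a(vowel)+6=g, n(cons)+5=s, d(cons)+5=i, l(cons)+5=q, e(vowel)+6=k.

mgsiqk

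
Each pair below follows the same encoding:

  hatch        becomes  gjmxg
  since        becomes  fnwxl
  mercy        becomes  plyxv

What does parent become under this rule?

kjylwm

h(7)→g(6) and a(0)→j(9) fit y≡7x+9 (mod 26); the inverse of 7 mod 26 is 15. Each letter's alphabet position (a=0..z=25) is mapped through 7·x+9 mod 26 — an affine cipher.
For parent: p(15)→7·15+9≡10=k; a(0)→7·0+9≡9=j; r(17)→7·17+9≡24=y; e(4)→7·4+9≡11=l; n(13)→7·13+9≡22=w; t(19)→7·19+9≡12=m (all mod 26).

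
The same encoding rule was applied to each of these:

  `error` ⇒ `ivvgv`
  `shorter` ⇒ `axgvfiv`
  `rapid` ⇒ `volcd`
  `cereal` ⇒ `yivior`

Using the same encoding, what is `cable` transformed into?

yotri

Each letter's alphabet position (a=0..z=25) is mapped through 5·x+14 mod 26 — an affine cipher.
On cable: c(2)→5·2+14≡24=y; a(0)→5·0+14≡14=o; b(1)→5·1+14≡19=t; l(11)→5·11+14≡17=r; e(4)→5·4+14≡8=i (all mod 26).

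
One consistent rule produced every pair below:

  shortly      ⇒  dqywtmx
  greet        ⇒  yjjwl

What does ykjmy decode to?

Two steps: reverse the string, then apply a Caesar shift of +5.
Undoing it on ykjmy: shift back: y−5=t, k−5=f, j−5=e, m−5=h, y−5=t → tfeht; then reverse → theft.

theft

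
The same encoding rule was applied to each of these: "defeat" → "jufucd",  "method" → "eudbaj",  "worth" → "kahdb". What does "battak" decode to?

d(3)→j(9) and e(4)→u(20) fit y≡11x+2 (mod 26); the inverse of 11 mod 26 is 19. Each letter's alphabet position (a=0..z=25) is mapped through 11·x+2 mod 26 — an affine cipher.
Decoding battak: b(1)→19·(1−2)≡7=h; a(0)→19·(0−2)≡14=o; t(19)→19·(19−2)≡11=l; t(19)→19·(19−2)≡11=l; a(0)→19·(0−2)≡14=o; k(10)→19·(10−2)≡22=w (all mod 26).

hollow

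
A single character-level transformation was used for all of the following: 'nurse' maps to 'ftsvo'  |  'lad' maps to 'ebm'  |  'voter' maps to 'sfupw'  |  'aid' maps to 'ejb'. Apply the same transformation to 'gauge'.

fhvbh

The output letters match the input read backwards, each shifted +1: nurse reversed is esrun. The word is reversed, then every letter is shifted forward by 1.
On gauge: reverse → eguag; then shift: e+1=f, g+1=h, u+1=v, a+1=b, g+1=h.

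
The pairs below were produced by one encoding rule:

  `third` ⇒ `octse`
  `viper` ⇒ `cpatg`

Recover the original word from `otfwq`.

Read the word backwards and shift each letter +11.
Reversing it on otfwq: shift back: o−11=d, t−11=i, f−11=u, w−11=l, q−11=f → diulf; then reverse → fluid.

fluid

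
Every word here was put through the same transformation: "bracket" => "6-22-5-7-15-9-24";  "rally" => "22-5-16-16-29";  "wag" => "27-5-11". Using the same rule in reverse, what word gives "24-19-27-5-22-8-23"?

towards

Each letter is replaced by its alphabet position (a=1..z=26) + 4.
Decoding 24-19-27-5-22-8-23: 24→(24−4)÷1=20=t, 19→(19−4)÷1=15=o, 27→(27−4)÷1=23=w, 5→(5−4)÷1=1=a, 22→(22−4)÷1=18=r, 8→(8−4)÷1=4=d, 23→(23−4)÷1=19=s.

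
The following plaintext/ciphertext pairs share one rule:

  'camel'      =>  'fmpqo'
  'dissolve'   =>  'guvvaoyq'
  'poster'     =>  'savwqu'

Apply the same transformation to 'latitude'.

Vowels shift forward by 12 and consonants shift forward by 3.
For latitude: l(cons)+3=o, a(vowel)+12=m, t(cons)+3=w, i(vowel)+12=u, t(cons)+3=w, u(vowel)+12=g, d(cons)+3=g, e(vowel)+12=q.

omwuwggq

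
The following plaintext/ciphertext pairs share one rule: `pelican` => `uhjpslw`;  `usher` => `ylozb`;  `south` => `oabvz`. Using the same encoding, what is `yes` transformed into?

zlf

The output letters match the input read backwards, each shifted +7: pelican reversed is nacilep. Read the word backwards and shift each letter +7.
On yes: reverse → sey; then shift: s+7=z, e+7=l, y+7=f.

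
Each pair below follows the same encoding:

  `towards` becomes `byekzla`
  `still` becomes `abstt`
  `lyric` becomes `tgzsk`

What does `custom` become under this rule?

The shift depends on letter class: consonant t→b is +8, but vowel o→y is +10. Vowels shift forward by 10 and consonants shift forward by 8.
Applying it to custom: c(cons)+8=k, u(vowel)+10=e, s(cons)+8=a, t(cons)+8=b, o(vowel)+10=y, m(cons)+8=u.

keabyu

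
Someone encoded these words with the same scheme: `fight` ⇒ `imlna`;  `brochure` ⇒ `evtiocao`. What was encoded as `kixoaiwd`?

In fight: f→i is +3, i→m is +4, g→l is +5, h→n is +6 — the shift increases by 1 each position. The shift increases by 1 at each position, starting from +3: 3, 4, 5, ….
Undoing it on kixoaiwd: k−3=h, i−4=e, x−5=s, o−6=i, a−7=t, i−8=a, w−9=n, d−10=t.

hesitant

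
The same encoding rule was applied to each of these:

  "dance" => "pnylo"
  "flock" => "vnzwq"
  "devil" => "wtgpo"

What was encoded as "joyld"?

The output letters match the input read backwards, each shifted +11: dance reversed is ecnad. Two steps: reverse the string, then apply a Caesar shift of +11.
Undoing it on joyld: shift back: j−11=y, o−11=d, y−11=n, l−11=a, d−11=s → ydnas; then reverse → sandy.

sandy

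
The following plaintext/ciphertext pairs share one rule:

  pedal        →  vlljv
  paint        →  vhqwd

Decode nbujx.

In pedal: p→v is +6, e→l is +7, d→l is +8, a→j is +9 — the shift increases by 1 each position. Letter i (0-indexed) is shifted by i+6, so successive shifts are 6, 7, 8, ….
Reversing it on nbujx: n−6=h, b−7=u, u−8=m, j−9=a, x−10=n.

human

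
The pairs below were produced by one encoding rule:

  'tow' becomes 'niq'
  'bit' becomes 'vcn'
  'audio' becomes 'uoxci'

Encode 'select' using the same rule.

Compare letters: t→n is +20, o→i is +20, w→q is +20 — a constant shift. It's a constant shift of +20 (ROT20).
Applying it to select: s+20=m, e+20=y, l+20=f, e+20=y, c+20=w, t+20=n.

myfywn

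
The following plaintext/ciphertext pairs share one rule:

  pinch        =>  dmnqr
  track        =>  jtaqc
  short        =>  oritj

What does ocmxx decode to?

p(15)→d(3) and i(8)→m(12) fit y≡21x+0 (mod 26); the inverse of 21 mod 26 is 5. This is an affine cipher: with a=0,…,z=25, each position x becomes (21x+0) mod 26.
Decoding ocmxx: o(14)→5·(14−0)≡18=s; c(2)→5·(2−0)≡10=k; m(12)→5·(12−0)≡8=i; x(23)→5·(23−0)≡11=l; x(23)→5·(23−0)≡11=l (all mod 26).

skill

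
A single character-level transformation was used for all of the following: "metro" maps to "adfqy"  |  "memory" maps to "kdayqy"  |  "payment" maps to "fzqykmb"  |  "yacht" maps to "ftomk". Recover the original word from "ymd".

The output letters match the input read backwards, each shifted +12: metro reversed is ortem. The word is reversed, then every letter is shifted forward by 12.
Undoing it on ymd: shift back: y−12=m, m−12=a, d−12=r → mar; then reverse → ram.

ram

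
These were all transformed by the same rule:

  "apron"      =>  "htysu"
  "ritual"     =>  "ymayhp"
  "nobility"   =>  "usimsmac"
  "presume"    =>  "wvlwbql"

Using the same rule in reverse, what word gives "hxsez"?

A repeating key of period 2 is used — shifts +7, +4 over and over.
Decoding hxsez: h−7=a, x−4=t, s−7=l, e−4=a, z−7=s.

atlas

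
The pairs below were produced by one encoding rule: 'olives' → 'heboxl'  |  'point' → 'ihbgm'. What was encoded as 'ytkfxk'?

farmer

Compare letters: o→h is +19, l→e is +19, i→b is +19 — a constant shift. Each letter is shifted forward by 19 in the alphabet (a Caesar shift of +19).
Undoing it on ytkfxk: y−19=f, t−19=a, k−19=r, f−19=m, x−19=e, k−19=r.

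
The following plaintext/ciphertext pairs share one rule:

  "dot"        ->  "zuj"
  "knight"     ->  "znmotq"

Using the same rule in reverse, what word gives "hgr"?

lab

The output letters match the input read backwards, each shifted +6: dot reversed is tod. Two steps: reverse the string, then apply a Caesar shift of +6.
Reversing it on hgr: shift back: h−6=b, g−6=a, r−6=l → bal; then reverse → lab.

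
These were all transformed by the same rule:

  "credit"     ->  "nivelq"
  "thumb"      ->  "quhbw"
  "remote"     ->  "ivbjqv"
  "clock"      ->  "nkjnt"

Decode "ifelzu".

radish

c(2)→n(13) and r(17)→i(8) fit y≡17x+5 (mod 26); the inverse of 17 mod 26 is 23. Treating letters as 0–25, the rule is x ↦ 17x + 5 (mod 26).
Undoing it on ifelzu: i(8)→23·(8−5)≡17=r; f(5)→23·(5−5)≡0=a; e(4)→23·(4−5)≡3=d; l(11)→23·(11−5)≡8=i; z(25)→23·(25−5)≡18=s; u(20)→23·(20−5)≡7=h (all mod 26).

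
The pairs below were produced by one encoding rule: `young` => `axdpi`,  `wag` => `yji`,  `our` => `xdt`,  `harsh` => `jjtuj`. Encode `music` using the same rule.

odure

The shift depends on letter class: consonant y→a is +2, but vowel o→x is +9. Vowels shift forward by 9 and consonants shift forward by 2.
Applying it to music: m(cons)+2=o, u(vowel)+9=d, s(cons)+2=u, i(vowel)+9=r, c(cons)+2=e.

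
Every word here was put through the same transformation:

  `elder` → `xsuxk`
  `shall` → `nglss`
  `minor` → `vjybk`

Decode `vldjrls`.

magical

e(4)→x(23) and l(11)→s(18) fit y≡3x+11 (mod 26); the inverse of 3 mod 26 is 9. Treating letters as 0–25, the rule is x ↦ 3x + 11 (mod 26).
Undoing it on vldjrls: v(21)→9·(21−11)≡12=m; l(11)→9·(11−11)≡0=a; d(3)→9·(3−11)≡6=g; j(9)→9·(9−11)≡8=i; r(17)→9·(17−11)≡2=c; l(11)→9·(11−11)≡0=a; s(18)→9·(18−11)≡11=l (all mod 26).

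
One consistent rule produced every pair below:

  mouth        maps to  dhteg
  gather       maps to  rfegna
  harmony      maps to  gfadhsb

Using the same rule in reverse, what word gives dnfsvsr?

meaning

Each letter's alphabet position (a=0..z=25) is mapped through 15·x+5 mod 26 — an affine cipher.
Reversing it on dnfsvsr: d(3)→7·(3−5)≡12=m; n(13)→7·(13−5)≡4=e; f(5)→7·(5−5)≡0=a; s(18)→7·(18−5)≡13=n; v(21)→7·(21−5)≡8=i; s(18)→7·(18−5)≡13=n; r(17)→7·(17−5)≡6=g (all mod 26).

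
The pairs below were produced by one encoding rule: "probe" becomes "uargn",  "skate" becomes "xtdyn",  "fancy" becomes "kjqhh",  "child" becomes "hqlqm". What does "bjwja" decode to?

Shifts by position in probe: pos 0: p→u (+5), pos 1: r→a (+9), pos 2: o→r (+3), pos 3: b→g (+5), pos 4: e→n (+9) — repeating every 3. The shifts repeat in a cycle of length 3: positions 0,1,… shift by +5, +9, +3, then the pattern repeats.
Undoing it on bjwja: b−5=w, j−9=a, w−3=t, j−5=e, a−9=r.

water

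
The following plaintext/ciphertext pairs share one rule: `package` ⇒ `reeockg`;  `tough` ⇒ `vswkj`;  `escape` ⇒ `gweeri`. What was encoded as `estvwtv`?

corrupt

The shifts repeat in a cycle of length 2: positions 0,1,… shift by +2, +4, then the pattern repeats.
Reversing it on estvwtv: e−2=c, s−4=o, t−2=r, v−4=r, w−2=u, t−4=p, v−2=t.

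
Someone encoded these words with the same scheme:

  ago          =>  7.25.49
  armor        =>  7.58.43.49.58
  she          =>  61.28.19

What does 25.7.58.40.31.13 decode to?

a(#1)→7 and g(#7)→25: differences scale by 3, so n = 3·pos + 4. Each letter becomes 3×(its alphabet position, a=1..z=26) + 4.
Reversing it on 25.7.58.40.31.13: 25→(25−4)÷3=7=g, 7→(7−4)÷3=1=a, 58→(58−4)÷3=18=r, 40→(40−4)÷3=12=l, 31→(31−4)÷3=9=i, 13→(13−4)÷3=3=c.

garlic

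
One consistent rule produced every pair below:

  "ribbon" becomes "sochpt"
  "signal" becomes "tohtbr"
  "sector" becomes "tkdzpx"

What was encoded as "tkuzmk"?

Shifts by position in ribbon: pos 0: r→s (+1), pos 1: i→o (+6), pos 2: b→c (+1), pos 3: b→h (+6) — repeating every 2. A repeating key of period 2 is used — shifts +1, +6 over and over.
Reversing it on tkuzmk: t−1=s, k−6=e, u−1=t, z−6=t, m−1=l, k−6=e.

settle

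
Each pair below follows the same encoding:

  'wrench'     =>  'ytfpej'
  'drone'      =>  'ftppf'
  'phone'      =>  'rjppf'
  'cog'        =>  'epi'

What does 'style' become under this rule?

Vowels shift forward by 1 and consonants shift forward by 2.
For style: s(cons)+2=u, t(cons)+2=v, y(cons)+2=a, l(cons)+2=n, e(vowel)+1=f.

uvanf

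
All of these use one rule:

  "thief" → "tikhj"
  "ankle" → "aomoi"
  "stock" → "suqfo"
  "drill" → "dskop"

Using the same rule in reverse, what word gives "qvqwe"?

quota

In thief: t→t is +0, h→i is +1, i→k is +2, e→h is +3 — the shift increases by 1 each position. Each letter shifts forward by its position index (0, 1, 2, …) — the shift grows by one for each successive letter.
Decoding qvqwe: q−0=q, v−1=u, q−2=o, w−3=t, e−4=a.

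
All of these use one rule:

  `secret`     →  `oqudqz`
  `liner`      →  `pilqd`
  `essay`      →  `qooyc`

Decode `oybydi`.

safari

Each letter's alphabet position (a=0..z=25) is mapped through 11·x+24 mod 26 — an affine cipher.
Decoding oybydi: o(14)→19·(14−24)≡18=s; y(24)→19·(24−24)≡0=a; b(1)→19·(1−24)≡5=f; y(24)→19·(24−24)≡0=a; d(3)→19·(3−24)≡17=r; i(8)→19·(8−24)≡8=i (all mod 26).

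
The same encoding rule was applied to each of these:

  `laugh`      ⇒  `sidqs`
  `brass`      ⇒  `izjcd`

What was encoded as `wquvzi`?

pillow

Letter i (0-indexed) is shifted by i+7, so successive shifts are 7, 8, 9, ….
Undoing it on wquvzi: w−7=p, q−8=i, u−9=l, v−10=l, z−11=o, i−12=w.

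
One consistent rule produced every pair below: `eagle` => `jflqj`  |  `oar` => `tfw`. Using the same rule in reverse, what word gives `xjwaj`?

Compare letters: e→j is +5, a→f is +5, g→l is +5 — a constant shift. Each letter is shifted forward by 5 in the alphabet (a Caesar shift of +5).
Reversing it on xjwaj: x−5=s, j−5=e, w−5=r, a−5=v, j−5=e.

serve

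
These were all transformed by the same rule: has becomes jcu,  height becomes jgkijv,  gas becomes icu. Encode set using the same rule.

Each letter is shifted forward by 2 in the alphabet (a Caesar shift of +2).
Applying it to set: s+2=u, e+2=g, t+2=v.

ugv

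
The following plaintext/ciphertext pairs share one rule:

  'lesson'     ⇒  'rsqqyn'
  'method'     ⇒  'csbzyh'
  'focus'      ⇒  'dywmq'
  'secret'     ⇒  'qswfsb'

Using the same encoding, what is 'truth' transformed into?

bfmbz

l(11)→r(17) and e(4)→s(18) fit y≡11x+0 (mod 26); the inverse of 11 mod 26 is 19. Treating letters as 0–25, the rule is x ↦ 11x + 0 (mod 26).
For truth: t(19)→11·19+0≡1=b; r(17)→11·17+0≡5=f; u(20)→11·20+0≡12=m; t(19)→11·19+0≡1=b; h(7)→11·7+0≡25=z (all mod 26).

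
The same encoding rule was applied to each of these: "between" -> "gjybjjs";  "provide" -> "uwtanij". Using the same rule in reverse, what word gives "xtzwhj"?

source

Compare letters: b→g is +5, e→j is +5, t→y is +5 — a constant shift. Every letter moves 5 places later in the alphabet, wrapping around z→a.
Undoing it on xtzwhj: x−5=s, t−5=o, z−5=u, w−5=r, h−5=c, j−5=e.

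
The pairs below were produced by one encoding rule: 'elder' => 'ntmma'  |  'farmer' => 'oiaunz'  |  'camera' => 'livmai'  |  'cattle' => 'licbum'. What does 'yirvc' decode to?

Shifts by position in elder: pos 0: e→n (+9), pos 1: l→t (+8), pos 2: d→m (+9), pos 3: e→m (+8) — repeating every 2. It's a Vigenère-style cipher with numeric key [9,8]: position i shifts by key[i mod 2].
Undoing it on yirvc: y−9=p, i−8=a, r−9=i, v−8=n, c−9=t.

paint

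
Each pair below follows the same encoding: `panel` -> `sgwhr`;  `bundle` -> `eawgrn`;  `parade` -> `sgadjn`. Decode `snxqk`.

phone

Shifts by position in panel: pos 0: p→s (+3), pos 1: a→g (+6), pos 2: n→w (+9), pos 3: e→h (+3), pos 4: l→r (+6) — repeating every 3. It's a Vigenère-style cipher with numeric key [3,6,9]: position i shifts by key[i mod 3].
Decoding snxqk: s−3=p, n−6=h, x−9=o, q−3=n, k−6=e.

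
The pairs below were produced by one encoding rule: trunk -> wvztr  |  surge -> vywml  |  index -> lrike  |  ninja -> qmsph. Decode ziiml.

In trunk: t→w is +3, r→v is +4, u→z is +5, n→t is +6 — the shift increases by 1 each position. The shift increases by 1 at each position, starting from +3: 3, 4, 5, ….
Undoing it on ziiml: z−3=w, i−4=e, i−5=d, m−6=g, l−7=e.

wedge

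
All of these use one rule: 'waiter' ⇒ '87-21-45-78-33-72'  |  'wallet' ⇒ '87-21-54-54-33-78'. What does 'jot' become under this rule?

48-63-78

w(#23)→87 and a(#1)→21: differences scale by 3, so n = 3·pos + 18. The formula is n = 3×(alphabet index, a=1) + 18.
Applying it to jot: j=10→48, o=15→63, t=20→78.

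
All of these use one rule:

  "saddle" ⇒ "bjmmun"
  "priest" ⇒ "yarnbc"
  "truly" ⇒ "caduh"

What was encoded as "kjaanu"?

barrel

Compare letters: s→b is +9, a→j is +9, d→m is +9 — a constant shift. Each letter is shifted forward by 9 in the alphabet (a Caesar shift of +9).
Decoding kjaanu: k−9=b, j−9=a, a−9=r, a−9=r, n−9=e, u−9=l.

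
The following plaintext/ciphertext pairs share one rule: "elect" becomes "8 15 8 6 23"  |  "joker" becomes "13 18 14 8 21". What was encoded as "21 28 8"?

rye

e is letter #5 and maps to 8: an offset of 3. The number is (letter's place in the alphabet, a=1) + 3.
Undoing it on 21 28 8: 21→(21−3)÷1=18=r, 28→(28−3)÷1=25=y, 8→(8−3)÷1=5=e.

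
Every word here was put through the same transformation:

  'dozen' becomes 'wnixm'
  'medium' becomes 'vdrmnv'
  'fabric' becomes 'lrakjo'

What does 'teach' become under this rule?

The output letters match the input read backwards, each shifted +9: dozen reversed is nezod. Read the word backwards and shift each letter +9.
On teach: reverse → hcaet; then shift: h+9=q, c+9=l, a+9=j, e+9=n, t+9=c.

qljnc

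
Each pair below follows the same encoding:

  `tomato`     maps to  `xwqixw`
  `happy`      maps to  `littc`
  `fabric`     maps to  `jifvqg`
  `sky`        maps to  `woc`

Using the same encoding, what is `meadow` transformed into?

Two shifts are in play — +8 for a/e/i/o/u, +4 for every other letter.
For meadow: m(cons)+4=q, e(vowel)+8=m, a(vowel)+8=i, d(cons)+4=h, o(vowel)+8=w, w(cons)+4=a.

qmihwa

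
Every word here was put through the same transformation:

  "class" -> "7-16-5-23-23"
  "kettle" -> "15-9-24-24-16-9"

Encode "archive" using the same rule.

c is letter #3 and maps to 7: an offset of 4. Each letter is replaced by its alphabet position (a=1..z=26) + 4.
For archive: a=1→5, r=18→22, c=3→7, h=8→12, i=9→13, v=22→26, e=5→9.

5-22-7-12-13-26-9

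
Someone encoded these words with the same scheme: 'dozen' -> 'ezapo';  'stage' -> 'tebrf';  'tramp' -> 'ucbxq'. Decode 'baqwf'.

apple

Shifts by position in dozen: pos 0: d→e (+1), pos 1: o→z (+11), pos 2: z→a (+1), pos 3: e→p (+11) — repeating every 2. It's a Vigenère-style cipher with numeric key [1,11]: position i shifts by key[i mod 2].
Decoding baqwf: b−1=a, a−11=p, q−1=p, w−11=l, f−1=e.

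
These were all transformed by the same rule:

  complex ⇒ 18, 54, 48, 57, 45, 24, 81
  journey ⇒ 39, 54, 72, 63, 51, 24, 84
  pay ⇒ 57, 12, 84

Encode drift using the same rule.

With a=1..z=26, the number is 3·pos + 9.
On drift: d=4→21, r=18→63, i=9→36, f=6→27, t=20→69.

21, 63, 36, 27, 69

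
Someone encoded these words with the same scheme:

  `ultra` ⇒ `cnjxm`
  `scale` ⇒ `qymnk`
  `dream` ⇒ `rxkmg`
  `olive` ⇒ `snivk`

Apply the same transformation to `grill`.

wxinn

Treating letters as 0–25, the rule is x ↦ 19x + 12 (mod 26).
On grill: g(6)→19·6+12≡22=w; r(17)→19·17+12≡23=x; i(8)→19·8+12≡8=i; l(11)→19·11+12≡13=n; l(11)→19·11+12≡13=n (all mod 26).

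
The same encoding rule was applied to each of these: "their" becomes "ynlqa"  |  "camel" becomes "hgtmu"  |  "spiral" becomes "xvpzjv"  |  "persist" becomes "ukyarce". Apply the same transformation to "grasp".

In their: t→y is +5, h→n is +6, e→l is +7, i→q is +8 — the shift increases by 1 each position. Each letter shifts forward by (position + 5), i.e. 5, 6, 7, … — the shift grows by one for each successive letter.
For grasp: g+5=l, r+6=x, a+7=h, s+8=a, p+9=y.

lxhay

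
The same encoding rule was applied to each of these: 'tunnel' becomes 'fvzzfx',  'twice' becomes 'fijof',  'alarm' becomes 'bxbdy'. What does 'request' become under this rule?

dfcvfef

The shift depends on letter class: consonant t→f is +12, but vowel u→v is +1. The rule splits by letter class: vowels +1, consonants +12.
Applying it to request: r(cons)+12=d, e(vowel)+1=f, q(cons)+12=c, u(vowel)+1=v, e(vowel)+1=f, s(cons)+12=e, t(cons)+12=f.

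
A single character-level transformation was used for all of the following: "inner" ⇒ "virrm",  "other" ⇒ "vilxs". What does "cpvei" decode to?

early

The word is reversed, then every letter is shifted forward by 4.
Reversing it on cpvei: shift back: c−4=y, p−4=l, v−4=r, e−4=a, i−4=e → ylrae; then reverse → early.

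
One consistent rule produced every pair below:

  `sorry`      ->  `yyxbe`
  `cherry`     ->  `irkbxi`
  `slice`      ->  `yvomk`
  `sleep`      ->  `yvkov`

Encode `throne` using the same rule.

zrxyto

Shifts by position in sorry: pos 0: s→y (+6), pos 1: o→y (+10), pos 2: r→x (+6), pos 3: r→b (+10) — repeating every 2. The shifts repeat in a cycle of length 2: positions 0,1,… shift by +6, +10, then the pattern repeats.
Applying it to throne: t+6=z, h+10=r, r+6=x, o+10=y, n+6=t, e+10=o.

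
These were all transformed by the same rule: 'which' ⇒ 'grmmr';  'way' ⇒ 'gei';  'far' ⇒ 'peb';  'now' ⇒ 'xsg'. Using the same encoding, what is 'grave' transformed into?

Two shifts are in play — +4 for a/e/i/o/u, +10 for every other letter.
On grave: g(cons)+10=q, r(cons)+10=b, a(vowel)+4=e, v(cons)+10=f, e(vowel)+4=i.

qbefi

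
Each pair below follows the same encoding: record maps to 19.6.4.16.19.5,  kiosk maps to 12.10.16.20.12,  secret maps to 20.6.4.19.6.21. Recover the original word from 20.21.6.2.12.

steak

r is letter #18 and maps to 19: an offset of 1. Letters become their 1-based position plus 1 (so a→2, b→3, …).
Reversing it on 20.21.6.2.12: 20→(20−1)÷1=19=s, 21→(21−1)÷1=20=t, 6→(6−1)÷1=5=e, 2→(2−1)÷1=1=a, 12→(12−1)÷1=11=k.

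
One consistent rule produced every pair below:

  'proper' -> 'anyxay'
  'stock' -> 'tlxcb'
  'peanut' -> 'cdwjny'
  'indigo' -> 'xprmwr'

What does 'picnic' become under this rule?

lrwlry

Two steps: reverse the string, then apply a Caesar shift of +9.
Applying it to picnic: reverse → cincip; then shift: c+9=l, i+9=r, n+9=w, c+9=l, i+9=r, p+9=y.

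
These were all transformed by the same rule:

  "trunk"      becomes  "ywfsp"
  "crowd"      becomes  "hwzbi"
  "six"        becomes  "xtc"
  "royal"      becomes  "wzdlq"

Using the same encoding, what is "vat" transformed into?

aly

The rule splits by letter class: vowels +11, consonants +5.
On vat: v(cons)+5=a, a(vowel)+11=l, t(cons)+5=y.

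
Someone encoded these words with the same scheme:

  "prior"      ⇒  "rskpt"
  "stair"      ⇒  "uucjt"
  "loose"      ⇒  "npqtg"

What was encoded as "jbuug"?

Shifts by position in prior: pos 0: p→r (+2), pos 1: r→s (+1), pos 2: i→k (+2), pos 3: o→p (+1) — repeating every 2. The shifts repeat in a cycle of length 2: positions 0,1,… shift by +2, +1, then the pattern repeats.
Reversing it on jbuug: j−2=h, b−1=a, u−2=s, u−1=t, g−2=e.

haste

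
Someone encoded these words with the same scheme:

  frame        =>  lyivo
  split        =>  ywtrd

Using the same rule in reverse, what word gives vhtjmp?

palace

In frame: f→l is +6, r→y is +7, a→i is +8, m→v is +9 — the shift increases by 1 each position. The shift increases by 1 at each position, starting from +6: 6, 7, 8, ….
Decoding vhtjmp: v−6=p, h−7=a, t−8=l, j−9=a, m−10=c, p−11=e.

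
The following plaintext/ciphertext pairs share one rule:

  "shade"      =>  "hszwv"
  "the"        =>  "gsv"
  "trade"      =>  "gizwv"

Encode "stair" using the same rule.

Each pair mirrors across the alphabet (s↔h, h↔s, a↔z): positions sum to 25. Letters are reflected about the middle of the alphabet (position → 25−position): Atbash.
On stair: s↔h, t↔g, a↔z, i↔r, r↔i.

hgzri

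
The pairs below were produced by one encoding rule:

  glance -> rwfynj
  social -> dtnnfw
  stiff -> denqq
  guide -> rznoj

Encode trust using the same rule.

Two shifts are in play — +5 for a/e/i/o/u, +11 for every other letter.
For trust: t(cons)+11=e, r(cons)+11=c, u(vowel)+5=z, s(cons)+11=d, t(cons)+11=e.

eczde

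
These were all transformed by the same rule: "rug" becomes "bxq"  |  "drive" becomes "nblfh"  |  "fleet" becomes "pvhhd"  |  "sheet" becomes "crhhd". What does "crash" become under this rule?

The shift depends on letter class: consonant r→b is +10, but vowel u→x is +3. Vowels shift forward by 3 and consonants shift forward by 10.
Applying it to crash: c(cons)+10=m, r(cons)+10=b, a(vowel)+3=d, s(cons)+10=c, h(cons)+10=r.

mbdcr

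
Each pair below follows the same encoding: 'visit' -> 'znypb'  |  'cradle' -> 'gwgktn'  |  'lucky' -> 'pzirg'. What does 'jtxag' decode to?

In visit: v→z is +4, i→n is +5, s→y is +6, i→p is +7 — the shift increases by 1 each position. Letter i (0-indexed) is shifted by i+4, so successive shifts are 4, 5, 6, ….
Reversing it on jtxag: j−4=f, t−5=o, x−6=r, a−7=t, g−8=y.

forty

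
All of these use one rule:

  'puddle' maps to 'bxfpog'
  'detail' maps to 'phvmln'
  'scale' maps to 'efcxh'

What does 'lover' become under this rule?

xrxqu

Shifts by position in puddle: pos 0: p→b (+12), pos 1: u→x (+3), pos 2: d→f (+2), pos 3: d→p (+12), pos 4: l→o (+3), pos 5: e→g (+2) — repeating every 3. The shifts repeat in a cycle of length 3: positions 0,1,… shift by +12, +3, +2, then the pattern repeats.
Applying it to lover: l+12=x, o+3=r, v+2=x, e+12=q, r+3=u.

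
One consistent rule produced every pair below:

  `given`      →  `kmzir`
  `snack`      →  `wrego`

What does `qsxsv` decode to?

motor

Compare letters: g→k is +4, i→m is +4, v→z is +4 — a constant shift. This is a Caesar cipher with shift 4.
Reversing it on qsxsv: q−4=m, s−4=o, x−4=t, s−4=o, v−4=r.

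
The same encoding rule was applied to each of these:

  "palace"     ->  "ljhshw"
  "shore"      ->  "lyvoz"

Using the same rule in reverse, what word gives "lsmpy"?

rifle

The output letters match the input read backwards, each shifted +7: palace reversed is ecalap. The word is reversed, then every letter is shifted forward by 7.
Decoding lsmpy: shift back: l−7=e, s−7=l, m−7=f, p−7=i, y−7=r → elfir; then reverse → rifle.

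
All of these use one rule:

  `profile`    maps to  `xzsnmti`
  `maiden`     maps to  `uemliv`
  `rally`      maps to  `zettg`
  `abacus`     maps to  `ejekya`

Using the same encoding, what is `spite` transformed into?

The shift depends on letter class: consonant p→x is +8, but vowel o→s is +4. Vowels shift forward by 4 and consonants shift forward by 8.
For spite: s(cons)+8=a, p(cons)+8=x, i(vowel)+4=m, t(cons)+8=b, e(vowel)+4=i.

axmbi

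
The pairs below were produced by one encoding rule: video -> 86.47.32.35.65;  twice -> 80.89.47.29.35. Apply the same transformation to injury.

47.62.50.83.74.95

Each letter becomes 3×(its alphabet position, a=1..z=26) + 20.
On injury: i=9→47, n=14→62, j=10→50, u=21→83, r=18→74, y=25→95.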